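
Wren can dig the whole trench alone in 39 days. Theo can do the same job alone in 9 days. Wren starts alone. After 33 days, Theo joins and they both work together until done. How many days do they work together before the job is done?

9/8 days

In the first 33 days Wren alone does 33/39 = 11/13 of the job, leaving 2/13.
Once everyone is working, combined rate: 1/39 + 1/9 = (3 + 13)/117 = 16/117 per day.
Remaining 2/13 at 16/117 per day takes 9/8 days.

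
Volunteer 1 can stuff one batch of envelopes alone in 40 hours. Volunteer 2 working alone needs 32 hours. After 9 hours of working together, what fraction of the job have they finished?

Combined rate: 1/40 + 1/32 = (4 + 5)/160 = 9/160 per hour.
In 9 hours they complete 9·9/160 = 81/160 of the job.

81/160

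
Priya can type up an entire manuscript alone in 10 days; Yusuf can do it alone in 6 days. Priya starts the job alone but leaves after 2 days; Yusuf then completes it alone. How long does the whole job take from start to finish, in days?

34/5 days

In 2 days Priya does 2/10 = 1/5 of the job, leaving 4/5.
Yusuf works at 1/6 per day, so finishing takes 4/5 ÷ 1/6 = 24/5 days.
Total time = 2 + 24/5 = 34/5 days.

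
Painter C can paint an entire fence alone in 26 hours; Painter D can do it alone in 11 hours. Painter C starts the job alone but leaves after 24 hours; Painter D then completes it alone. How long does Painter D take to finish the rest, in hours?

11/13 hours

In 24 hours Painter C does 24/26 = 12/13 of the job, leaving 1/13.
Painter D works at 1/11 per hour, so finishing takes 1/13 ÷ 1/11 = 11/13 hours.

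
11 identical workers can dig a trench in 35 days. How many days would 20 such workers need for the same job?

Total work is 11·35 = 385 worker-days.
With 20 workers: 385/20 = 77/4 days.

77/4 days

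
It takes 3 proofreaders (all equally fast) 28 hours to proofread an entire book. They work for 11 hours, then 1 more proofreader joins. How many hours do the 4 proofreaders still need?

One proofreader does 1/84 of the job per hour.
After 11 hours with 3 proofreaders, 11/28 is done (17/28 left).
With 4 proofreaders the rate is 4/84 = 1/21, so the rest takes 17/28 ÷ 1/21 = 51/4 hours.

51/4 hours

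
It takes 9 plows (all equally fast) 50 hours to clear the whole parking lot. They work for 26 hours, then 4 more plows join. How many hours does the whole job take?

554/13 hours

One plow does 1/450 of the job per hour.
After 26 hours with 9 plows, 13/25 is done (12/25 left).
With 13 plows the rate is 13/450, so the rest takes 12/25 ÷ 13/450 = 216/13 hours.
Total = 26 + 216/13 = 554/13 hours.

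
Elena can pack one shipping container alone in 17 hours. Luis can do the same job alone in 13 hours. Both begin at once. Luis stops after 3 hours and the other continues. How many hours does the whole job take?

In the first 3 hours the combined rate is 30/221, so 90/221 of the job is done, leaving 131/221.
After Luis leaves the rate is 1/17 per hour; the remaining 131/221 takes 131/13 hours.
Total = 3 + 131/13 = 170/13 hours.

170/13 hours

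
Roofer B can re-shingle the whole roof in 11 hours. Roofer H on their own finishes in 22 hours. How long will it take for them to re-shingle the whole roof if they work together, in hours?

With two workers the combined time is the product over the sum: 11·22/(11+22) = 242/33 = 22/3 hours.

22/3 hours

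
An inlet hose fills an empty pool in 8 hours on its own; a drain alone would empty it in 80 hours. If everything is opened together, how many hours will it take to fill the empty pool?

80/9 hours

Net rate = 1/8 − 1/80 = (10 − 1)/80 = 9/80 per hour.
Filling time = 1 ÷ (9/80) = 80/9 hours.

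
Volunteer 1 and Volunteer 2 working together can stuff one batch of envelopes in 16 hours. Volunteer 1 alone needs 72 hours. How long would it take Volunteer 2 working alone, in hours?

Combined rate is 1/16 per hour.
Known contribution: 1/72 per hour.
So Volunteer 2's rate is 1/16 − 1/72 = 7/144, meaning 144/7 hours alone.

144/7 hours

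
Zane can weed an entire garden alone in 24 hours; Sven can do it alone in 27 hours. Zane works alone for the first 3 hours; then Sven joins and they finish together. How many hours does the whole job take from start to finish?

240/17 hours

In 3 hours Zane does 3/24 = 1/8 of the job, leaving 7/8.
Zane and Sven together work at 17/216 per hour, so finishing takes 7/8 ÷ 17/216 = 189/17 hours.
Total time = 3 + 189/17 = 240/17 hours.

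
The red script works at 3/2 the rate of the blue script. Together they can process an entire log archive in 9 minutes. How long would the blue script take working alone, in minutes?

45/2 minutes

Let the blue script's rate be r; then the red script's rate is (3/2)r, so together (3/2 + 1)r = (5/2)r = 1/9.
Thus r = 2/45 per minute.
The blue script alone: 45/2 minutes; the red script alone: 15 minutes.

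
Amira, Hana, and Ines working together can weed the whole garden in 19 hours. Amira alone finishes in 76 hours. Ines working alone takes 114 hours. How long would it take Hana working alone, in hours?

228/7 hours

Combined rate is 1/19 per hour.
Known contribution: 1/76 + 1/114 = (3 + 2)/228 = 5/228 per hour.
So Hana's rate is 1/19 − 5/228 = 7/228, meaning 228/7 hours alone.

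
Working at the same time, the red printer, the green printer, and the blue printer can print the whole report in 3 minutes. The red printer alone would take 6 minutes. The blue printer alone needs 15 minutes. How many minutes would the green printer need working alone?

Combined rate is 1/3 per minute.
Known contribution: 1/6 + 1/15 = (5 + 2)/30 = 7/30 per minute.
So the green printer's rate is 1/3 − 7/30 = 1/10, meaning 10 minutes alone.

10 minutes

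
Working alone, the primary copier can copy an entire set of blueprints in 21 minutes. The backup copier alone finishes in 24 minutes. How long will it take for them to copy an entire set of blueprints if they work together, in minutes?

56/5 minutes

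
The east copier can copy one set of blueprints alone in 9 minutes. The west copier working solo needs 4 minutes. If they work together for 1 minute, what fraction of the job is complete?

13/36

Combined rate: 1/9 + 1/4 = (4 + 9)/36 = 13/36 per minute.
In 1 minute they complete 1·13/36 = 13/36 of the job.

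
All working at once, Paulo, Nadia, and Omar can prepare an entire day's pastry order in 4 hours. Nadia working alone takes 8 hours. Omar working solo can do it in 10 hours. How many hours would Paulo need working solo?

40 hours

Combined rate is 1/4 per hour.
Known contribution: 1/8 + 1/10 = (5 + 4)/40 = 9/40 per hour.
So Paulo's rate is 1/4 − 9/40 = 1/40, meaning 40 hours alone.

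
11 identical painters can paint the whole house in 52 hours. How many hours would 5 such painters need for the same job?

Total work is 11·52 = 572 painter-hours.
With 5 painters: 572/5 hours.

572/5 hours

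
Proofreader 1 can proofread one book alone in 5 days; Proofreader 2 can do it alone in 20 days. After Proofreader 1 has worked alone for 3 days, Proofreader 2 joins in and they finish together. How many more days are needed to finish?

8/5 days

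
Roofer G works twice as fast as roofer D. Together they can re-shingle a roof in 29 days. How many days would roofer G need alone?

87/2 days

Let roofer D's rate be r; then roofer G's rate is 2r, so together (2 + 1)r = 3r = 1/29.
Thus r = 1/87 per day.
Roofer D alone: 87 days; roofer G alone: 87/2 days.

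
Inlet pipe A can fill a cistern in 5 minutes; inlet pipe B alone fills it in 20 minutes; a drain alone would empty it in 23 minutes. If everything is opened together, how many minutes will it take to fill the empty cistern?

92/19 minutes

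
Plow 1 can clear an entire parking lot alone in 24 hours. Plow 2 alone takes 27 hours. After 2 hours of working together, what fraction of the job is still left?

Combined rate: 1/24 + 1/27 = (9 + 8)/216 = 17/216 per hour.
In 2 hours they complete 2·17/216 = 17/108 of the job.
So 91/108 remains.

91/108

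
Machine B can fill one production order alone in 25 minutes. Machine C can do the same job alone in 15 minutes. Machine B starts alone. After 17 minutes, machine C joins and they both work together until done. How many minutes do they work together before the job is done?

3 minutes

In the first 17 minutes machine B alone does 17/25 of the job, leaving 8/25.
Once everyone is working, combined rate: 1/25 + 1/15 = (3 + 5)/75 = 8/75 per minute.
Remaining 8/25 at 8/75 per minute takes 3 minutes.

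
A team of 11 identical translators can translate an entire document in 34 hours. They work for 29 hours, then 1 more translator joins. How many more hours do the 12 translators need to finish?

One translator does 1/374 of the job per hour.
After 29 hours with 11 translators, 29/34 is done (5/34 left).
With 12 translators the rate is 12/374 = 6/187, so the rest takes 5/34 ÷ 6/187 = 55/12 hours.

55/12 hours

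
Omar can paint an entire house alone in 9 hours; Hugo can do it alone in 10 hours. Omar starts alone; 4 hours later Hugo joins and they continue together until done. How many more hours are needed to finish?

In 4 hours Omar does 4/9 of the job, leaving 5/9.
Omar and Hugo together work at 19/90 per hour, so finishing takes 5/9 ÷ 19/90 = 50/19 hours.

50/19 hours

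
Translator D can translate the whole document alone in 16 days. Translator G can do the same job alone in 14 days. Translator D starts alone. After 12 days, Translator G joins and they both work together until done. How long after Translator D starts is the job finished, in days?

208/15 days

In the first 12 days Translator D alone does 12/16 = 3/4 of the job, leaving 1/4.
Once everyone is working, combined rate: 1/16 + 1/14 = (7 + 8)/112 = 15/112 per day.
Remaining 1/4 at 15/112 per day takes 28/15 days.
Total from the start = 12 + 28/15 = 208/15 days.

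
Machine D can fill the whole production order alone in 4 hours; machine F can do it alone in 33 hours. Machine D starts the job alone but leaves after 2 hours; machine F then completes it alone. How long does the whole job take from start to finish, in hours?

37/2 hours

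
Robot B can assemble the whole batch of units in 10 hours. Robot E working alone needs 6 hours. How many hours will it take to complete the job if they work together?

15/4 hours

With two workers the combined time is the product over the sum: 10·6/(10+6) = 60/16 = 15/4 hours.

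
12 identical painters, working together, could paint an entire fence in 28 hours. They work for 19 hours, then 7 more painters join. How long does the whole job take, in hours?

One painter does 1/336 of the job per hour.
After 19 hours with 12 painters, 19/28 is done (9/28 left).
With 19 painters the rate is 19/336, so the rest takes 9/28 ÷ 19/336 = 108/19 hours.
Total = 19 + 108/19 = 469/19 hours.

469/19 hours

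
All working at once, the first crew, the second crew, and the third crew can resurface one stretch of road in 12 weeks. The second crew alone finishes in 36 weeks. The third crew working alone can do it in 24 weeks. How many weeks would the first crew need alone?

72 weeks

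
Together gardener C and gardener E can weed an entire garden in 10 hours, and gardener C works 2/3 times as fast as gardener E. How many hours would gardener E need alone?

Let gardener E's rate be r; then gardener C's rate is (2/3)r, so together (2/3 + 1)r = (5/3)r = 1/10.
Thus r = 3/50 per hour.
Gardener E alone: 50/3 hours; gardener C alone: 25 hours.

50/3 hours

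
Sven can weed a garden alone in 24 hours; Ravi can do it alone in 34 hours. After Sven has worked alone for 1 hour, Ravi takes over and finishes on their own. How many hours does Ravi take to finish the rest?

391/12 hours

In 1 hour Sven does 1/24 of the job, leaving 23/24.
Ravi works at 1/34 per hour, so finishing takes 23/24 ÷ 1/34 = 391/12 hours.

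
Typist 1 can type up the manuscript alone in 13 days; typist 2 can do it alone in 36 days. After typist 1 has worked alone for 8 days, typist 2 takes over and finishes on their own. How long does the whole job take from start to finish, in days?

In 8 days typist 1 does 8/13 of the job, leaving 5/13.
Typist 2 works at 1/36 per day, so finishing takes 5/13 ÷ 1/36 = 180/13 days.
Total time = 8 + 180/13 = 284/13 days.

284/13 days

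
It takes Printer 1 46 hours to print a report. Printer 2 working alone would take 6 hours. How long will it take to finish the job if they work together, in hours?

69/13 hours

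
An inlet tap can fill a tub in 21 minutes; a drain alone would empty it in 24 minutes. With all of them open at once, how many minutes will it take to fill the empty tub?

Net rate = 1/21 − 1/24 = (8 − 7)/168 = 1/168 per minute.
Filling time = 1 ÷ (1/168) = 168 minutes.

168 minutes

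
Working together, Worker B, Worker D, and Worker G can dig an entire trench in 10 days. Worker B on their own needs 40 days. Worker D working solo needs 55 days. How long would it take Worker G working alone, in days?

Combined rate is 1/10 per day.
Known contribution: 1/40 + 1/55 = (11 + 8)/440 = 19/440 per day.
So Worker G's rate is 1/10 − 19/440 = 5/88, meaning 88/5 days alone.

88/5 days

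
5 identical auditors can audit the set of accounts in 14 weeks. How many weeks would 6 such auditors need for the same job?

Total work is 5·14 = 70 auditor-weeks.
With 6 auditors: 70/6 = 35/3 weeks.

35/3 weeks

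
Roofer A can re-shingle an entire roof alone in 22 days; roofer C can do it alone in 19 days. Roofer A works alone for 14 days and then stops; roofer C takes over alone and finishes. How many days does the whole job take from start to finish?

In 14 days roofer A does 14/22 = 7/11 of the job, leaving 4/11.
Roofer C works at 1/19 per day, so finishing takes 4/11 ÷ 1/19 = 76/11 days.
Total time = 14 + 76/11 = 230/11 days.

230/11 days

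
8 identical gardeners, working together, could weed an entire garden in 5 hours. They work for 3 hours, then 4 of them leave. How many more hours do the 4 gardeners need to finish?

One gardener does 1/40 of the job per hour.
After 3 hours with 8 gardeners, 3/5 is done (2/5 left).
With 4 gardeners the rate is 4/40 = 1/10, so the rest takes 2/5 ÷ 1/10 = 4 hours.

4 hours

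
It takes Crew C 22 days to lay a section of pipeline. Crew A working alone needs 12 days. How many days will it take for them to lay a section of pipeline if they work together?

132/17 days

Combined rate: 1/22 + 1/12 = (6 + 11)/132 = 17/132 per day.
Time = 1 ÷ (17/132) = 132/17 days.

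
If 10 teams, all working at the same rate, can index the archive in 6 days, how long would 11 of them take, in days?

60/11 days

Total work is 10·6 = 60 team-days.
With 11 teams: 60/11 days.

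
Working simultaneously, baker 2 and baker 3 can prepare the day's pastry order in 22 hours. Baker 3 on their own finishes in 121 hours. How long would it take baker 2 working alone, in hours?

242/9 hours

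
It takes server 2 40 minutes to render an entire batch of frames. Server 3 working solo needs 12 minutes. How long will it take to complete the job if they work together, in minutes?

Combined rate: 1/40 + 1/12 = (3 + 10)/120 = 13/120 per minute.
Time = 1 ÷ (13/120) = 120/13 minutes.

120/13 minutes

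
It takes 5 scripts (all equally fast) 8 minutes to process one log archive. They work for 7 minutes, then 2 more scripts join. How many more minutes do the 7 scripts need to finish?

5/7 minutes

One script does 1/40 of the job per minute.
After 7 minutes with 5 scripts, 7/8 is done (1/8 left).
With 7 scripts the rate is 7/40, so the rest takes 1/8 ÷ 7/40 = 5/7 minutes.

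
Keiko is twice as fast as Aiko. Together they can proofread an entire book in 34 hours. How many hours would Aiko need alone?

Let Aiko's rate be r; then Keiko's rate is 2r, so together (2 + 1)r = 3r = 1/34.
Thus r = 1/102 per hour.
Aiko alone: 102 hours; Keiko alone: 51 hours.

102 hours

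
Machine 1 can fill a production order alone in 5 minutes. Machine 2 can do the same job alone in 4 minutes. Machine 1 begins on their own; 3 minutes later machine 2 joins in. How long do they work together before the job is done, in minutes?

8/9 minutes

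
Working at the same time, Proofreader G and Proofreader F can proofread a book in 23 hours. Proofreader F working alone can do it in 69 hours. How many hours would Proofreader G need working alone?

69/2 hours

Combined rate is 1/23 per hour.
Known contribution: 1/69 per hour.
So Proofreader G's rate is 1/23 − 1/69 = 2/69, meaning 69/2 hours alone.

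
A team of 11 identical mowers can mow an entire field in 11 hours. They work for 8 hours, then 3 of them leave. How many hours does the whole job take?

97/8 hours

One mower does 1/121 of the job per hour.
After 8 hours with 11 mowers, 8/11 is done (3/11 left).
With 8 mowers the rate is 8/121, so the rest takes 3/11 ÷ 8/121 = 33/8 hours.
Total = 8 + 33/8 = 97/8 hours.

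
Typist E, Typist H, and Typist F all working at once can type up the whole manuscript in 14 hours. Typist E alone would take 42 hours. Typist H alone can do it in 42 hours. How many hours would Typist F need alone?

42 hours

Combined rate is 1/14 per hour.
Known contribution: 1/42 + 1/42 = (1 + 1)/42 = 2/42 = 1/21 per hour.
So Typist F's rate is 1/14 − 1/21 = 1/42, meaning 42 hours alone.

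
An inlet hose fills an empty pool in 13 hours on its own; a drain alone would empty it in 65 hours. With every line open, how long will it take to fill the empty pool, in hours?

Net rate = 1/13 − 1/65 = (5 − 1)/65 = 4/65 per hour.
Filling time = 1 ÷ (4/65) = 65/4 hours.

65/4 hours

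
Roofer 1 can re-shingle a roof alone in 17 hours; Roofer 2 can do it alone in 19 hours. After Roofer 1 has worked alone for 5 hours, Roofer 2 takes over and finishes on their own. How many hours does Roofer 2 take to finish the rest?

228/17 hours

In 5 hours Roofer 1 does 5/17 of the job, leaving 12/17.
Roofer 2 works at 1/19 per hour, so finishing takes 12/17 ÷ 1/19 = 228/17 hours.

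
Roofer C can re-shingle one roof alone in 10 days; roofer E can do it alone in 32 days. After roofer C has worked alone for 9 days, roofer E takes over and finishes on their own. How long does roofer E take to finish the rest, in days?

In 9 days roofer C does 9/10 of the job, leaving 1/10.
Roofer E works at 1/32 per day, so finishing takes 1/10 ÷ 1/32 = 16/5 days.

16/5 days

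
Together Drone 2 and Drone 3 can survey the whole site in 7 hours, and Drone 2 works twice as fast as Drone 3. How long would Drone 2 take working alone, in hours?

21/2 hours

Let Drone 3's rate be r; then Drone 2's rate is 2r, so together (2 + 1)r = 3r = 1/7.
Thus r = 1/21 per hour.
Drone 3 alone: 21 hours; Drone 2 alone: 21/2 hours.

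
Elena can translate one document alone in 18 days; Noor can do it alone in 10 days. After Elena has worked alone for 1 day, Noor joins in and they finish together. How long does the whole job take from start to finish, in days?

In 1 day Elena does 1/18 of the job, leaving 17/18.
Elena and Noor together work at 7/45 per day, so finishing takes 17/18 ÷ 7/45 = 85/14 days.
Total time = 1 + 85/14 = 99/14 days.

99/14 days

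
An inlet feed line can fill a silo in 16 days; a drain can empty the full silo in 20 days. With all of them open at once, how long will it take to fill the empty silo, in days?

80 days

Net rate = 1/16 − 1/20 = (5 − 4)/80 = 1/80 per day.
Filling time = 1 ÷ (1/80) = 80 days.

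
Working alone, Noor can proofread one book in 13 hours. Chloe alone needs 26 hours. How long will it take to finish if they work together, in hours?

26/3 hours

Combined rate: 1/13 + 1/26 = (2 + 1)/26 = 3/26 per hour.
Time = 1 ÷ (3/26) = 26/3 hours.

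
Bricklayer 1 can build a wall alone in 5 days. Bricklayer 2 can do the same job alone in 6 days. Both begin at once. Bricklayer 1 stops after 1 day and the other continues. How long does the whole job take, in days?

In the first 1 day the combined rate is 11/30, so 11/30 of the job is done, leaving 19/30.
After Bricklayer 1 leaves the rate is 1/6 per day; the remaining 19/30 takes 19/5 days.
Total = 1 + 19/5 = 24/5 days.

24/5 days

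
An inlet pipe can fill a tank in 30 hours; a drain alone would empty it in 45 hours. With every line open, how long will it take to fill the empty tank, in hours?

90 hours

Net rate = 1/30 − 1/45 = (3 − 2)/90 = 1/90 per hour.
Filling time = 1 ÷ (1/90) = 90 hours.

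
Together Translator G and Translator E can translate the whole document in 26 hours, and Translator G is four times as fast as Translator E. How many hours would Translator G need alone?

Let Translator E's rate be r; then Translator G's rate is 4r, so together (4 + 1)r = 5r = 1/26.
Thus r = 1/130 per hour.
Translator E alone: 130 hours; Translator G alone: 65/2 hours.

65/2 hours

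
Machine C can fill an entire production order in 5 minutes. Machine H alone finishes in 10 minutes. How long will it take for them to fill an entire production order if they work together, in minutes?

Combined rate: 1/5 + 1/10 = (2 + 1)/10 = 3/10 per minute.
Time = 1 ÷ (3/10) = 10/3 minutes.

10/3 minutes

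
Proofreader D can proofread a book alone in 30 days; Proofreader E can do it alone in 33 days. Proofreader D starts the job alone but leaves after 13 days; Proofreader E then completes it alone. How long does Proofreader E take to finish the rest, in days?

187/10 days

In 13 days Proofreader D does 13/30 of the job, leaving 17/30.
Proofreader E works at 1/33 per day, so finishing takes 17/30 ÷ 1/33 = 187/10 days.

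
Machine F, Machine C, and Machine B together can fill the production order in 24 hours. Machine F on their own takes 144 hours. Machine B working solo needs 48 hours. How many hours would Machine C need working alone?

72 hours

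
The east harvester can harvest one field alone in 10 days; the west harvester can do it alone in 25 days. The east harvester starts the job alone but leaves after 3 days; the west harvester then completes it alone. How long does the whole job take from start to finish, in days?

In 3 days the east harvester does 3/10 of the job, leaving 7/10.
The west harvester works at 1/25 per day, so finishing takes 7/10 ÷ 1/25 = 35/2 days.
Total time = 3 + 35/2 = 41/2 days.

41/2 days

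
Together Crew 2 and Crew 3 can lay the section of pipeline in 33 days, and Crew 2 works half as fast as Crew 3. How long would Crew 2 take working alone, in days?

Let Crew 3's rate be r; then Crew 2's rate is (1/2)r, so together (1/2 + 1)r = (3/2)r = 1/33.
Thus r = 2/99 per day.
Crew 3 alone: 99/2 days; Crew 2 alone: 99 days.

99 days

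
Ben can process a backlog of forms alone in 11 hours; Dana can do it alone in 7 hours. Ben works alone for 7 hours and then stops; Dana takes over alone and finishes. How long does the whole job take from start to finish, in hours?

105/11 hours

In 7 hours Ben does 7/11 of the job, leaving 4/11.
Dana works at 1/7 per hour, so finishing takes 4/11 ÷ 1/7 = 28/11 hours.
Total time = 7 + 28/11 = 105/11 hours.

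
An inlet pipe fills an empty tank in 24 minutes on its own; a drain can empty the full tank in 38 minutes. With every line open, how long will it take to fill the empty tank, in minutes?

456/7 minutes

Net rate = 1/24 − 1/38 = (19 − 12)/456 = 7/456 per minute.
Filling time = 1 ÷ (7/456) = 456/7 minutes.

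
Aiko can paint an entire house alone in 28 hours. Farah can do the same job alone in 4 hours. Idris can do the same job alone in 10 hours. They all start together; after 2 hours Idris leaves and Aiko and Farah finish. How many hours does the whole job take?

In the first 2 hours the combined rate is 27/70, so 27/35 of the job is done, leaving 8/35.
After Idris leaves the rate is 2/7 per hour; the remaining 8/35 takes 4/5 hours.
Total = 2 + 4/5 = 14/5 hours.

14/5 hours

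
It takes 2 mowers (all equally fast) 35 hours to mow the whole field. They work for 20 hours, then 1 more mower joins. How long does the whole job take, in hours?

One mower does 1/70 of the job per hour.
After 20 hours with 2 mowers, 4/7 is done (3/7 left).
With 3 mowers the rate is 3/70, so the rest takes 3/7 ÷ 3/70 = 10 hours.
Total = 20 + 10 = 30 hours.

30 hours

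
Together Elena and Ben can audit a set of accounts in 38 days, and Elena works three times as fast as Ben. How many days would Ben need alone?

152 days

Let Ben's rate be r; then Elena's rate is 3r, so together (3 + 1)r = 4r = 1/38.
Thus r = 1/152 per day.
Ben alone: 152 days; Elena alone: 152/3 days.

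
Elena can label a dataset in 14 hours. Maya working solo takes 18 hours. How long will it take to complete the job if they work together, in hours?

With two workers the combined time is the product over the sum: 14·18/(14+18) = 252/32 = 63/8 hours.

63/8 hours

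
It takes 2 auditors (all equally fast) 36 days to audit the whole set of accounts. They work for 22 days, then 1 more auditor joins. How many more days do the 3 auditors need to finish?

One auditor does 1/72 of the job per day.
After 22 days with 2 auditors, 11/18 is done (7/18 left).
With 3 auditors the rate is 3/72 = 1/24, so the rest takes 7/18 ÷ 1/24 = 28/3 days.

28/3 days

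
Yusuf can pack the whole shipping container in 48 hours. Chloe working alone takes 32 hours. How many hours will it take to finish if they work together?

Combined rate: 1/48 + 1/32 = (2 + 3)/96 = 5/96 per hour.
Time = 1 ÷ (5/96) = 96/5 hours.

96/5 hours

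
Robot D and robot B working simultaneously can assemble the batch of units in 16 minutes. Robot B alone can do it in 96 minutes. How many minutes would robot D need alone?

Combined rate is 1/16 per minute.
Known contribution: 1/96 per minute.
So robot D's rate is 1/16 − 1/96 = 5/96, meaning 96/5 minutes alone.

96/5 minutes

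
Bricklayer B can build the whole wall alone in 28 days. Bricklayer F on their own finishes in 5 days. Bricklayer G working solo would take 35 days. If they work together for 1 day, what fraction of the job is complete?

37/140

Combined rate: 1/28 + 1/5 + 1/35 = (5 + 28 + 4)/140 = 37/140 per day.
In 1 day they complete 1·37/140 = 37/140 of the job.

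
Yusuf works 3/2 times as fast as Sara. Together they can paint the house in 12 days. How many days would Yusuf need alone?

Let Sara's rate be r; then Yusuf's rate is (3/2)r, so together (3/2 + 1)r = (5/2)r = 1/12.
Thus r = 1/30 per day.
Sara alone: 30 days; Yusuf alone: 20 days.

20 days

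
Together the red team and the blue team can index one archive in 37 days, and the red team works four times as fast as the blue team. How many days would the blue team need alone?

185 days

Let the blue team's rate be r; then the red team's rate is 4r, so together (4 + 1)r = 5r = 1/37.
Thus r = 1/185 per day.
The blue team alone: 185 days; the red team alone: 185/4 days.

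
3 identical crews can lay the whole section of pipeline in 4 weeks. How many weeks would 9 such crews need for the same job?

4/3 weeks

Total work is 3·4 = 12 crew-weeks.
With 9 crews: 12/9 = 4/3 weeks.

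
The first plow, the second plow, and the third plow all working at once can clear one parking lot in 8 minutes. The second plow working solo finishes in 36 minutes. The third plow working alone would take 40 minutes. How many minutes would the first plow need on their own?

180/13 minutes

Combined rate is 1/8 per minute.
Known contribution: 1/36 + 1/40 = (10 + 9)/360 = 19/360 per minute.
So the first plow's rate is 1/8 − 19/360 = 13/180, meaning 180/13 minutes alone.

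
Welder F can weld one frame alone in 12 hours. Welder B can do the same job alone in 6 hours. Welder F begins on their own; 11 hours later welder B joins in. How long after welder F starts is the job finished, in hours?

In the first 11 hours welder F alone does 11/12 of the job, leaving 1/12.
Once everyone is working, combined rate: 1/12 + 1/6 = (1 + 2)/12 = 3/12 = 1/4 per hour.
Remaining 1/12 at 1/4 per hour takes 1/3 hours.
Total from the start = 11 + 1/3 = 34/3 hours.

34/3 hours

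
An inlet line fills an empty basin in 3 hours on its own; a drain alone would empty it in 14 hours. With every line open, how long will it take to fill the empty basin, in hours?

Net rate = 1/3 − 1/14 = (14 − 3)/42 = 11/42 per hour.
Filling time = 1 ÷ (11/42) = 42/11 hours.

42/11 hours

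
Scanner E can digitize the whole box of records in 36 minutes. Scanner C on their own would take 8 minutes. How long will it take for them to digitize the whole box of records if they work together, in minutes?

Combined rate: 1/36 + 1/8 = (2 + 9)/72 = 11/72 per minute.
Time = 1 ÷ (11/72) = 72/11 minutes.

72/11 minutes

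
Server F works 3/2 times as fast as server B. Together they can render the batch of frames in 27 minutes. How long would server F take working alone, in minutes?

45 minutes

Let server B's rate be r; then server F's rate is (3/2)r, so together (3/2 + 1)r = (5/2)r = 1/27.
Thus r = 2/135 per minute.
Server B alone: 135/2 minutes; server F alone: 45 minutes.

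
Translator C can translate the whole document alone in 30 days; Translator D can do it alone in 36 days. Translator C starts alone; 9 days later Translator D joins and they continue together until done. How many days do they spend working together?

126/11 days

In 9 days Translator C does 9/30 = 3/10 of the job, leaving 7/10.
Translator C and Translator D together work at 11/180 per day, so finishing takes 7/10 ÷ 11/180 = 126/11 days.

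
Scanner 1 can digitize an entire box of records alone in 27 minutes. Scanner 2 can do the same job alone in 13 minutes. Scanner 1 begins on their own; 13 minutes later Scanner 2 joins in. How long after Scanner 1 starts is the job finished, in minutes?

In the first 13 minutes Scanner 1 alone does 13/27 of the job, leaving 14/27.
Once everyone is working, combined rate: 1/27 + 1/13 = (13 + 27)/351 = 40/351 per minute.
Remaining 14/27 at 40/351 per minute takes 91/20 minutes.
Total from the start = 13 + 91/20 = 351/20 minutes.

351/20 minutes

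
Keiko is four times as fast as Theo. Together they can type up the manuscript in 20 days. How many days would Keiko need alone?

Let Theo's rate be r; then Keiko's rate is 4r, so together (4 + 1)r = 5r = 1/20.
Thus r = 1/100 per day.
Theo alone: 100 days; Keiko alone: 25 days.

25 days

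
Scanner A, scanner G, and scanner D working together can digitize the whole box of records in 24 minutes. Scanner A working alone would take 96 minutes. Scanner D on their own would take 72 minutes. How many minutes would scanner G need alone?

288/5 minutes

Combined rate is 1/24 per minute.
Known contribution: 1/96 + 1/72 = (3 + 4)/288 = 7/288 per minute.
So scanner G's rate is 1/24 − 7/288 = 5/288, meaning 288/5 minutes alone.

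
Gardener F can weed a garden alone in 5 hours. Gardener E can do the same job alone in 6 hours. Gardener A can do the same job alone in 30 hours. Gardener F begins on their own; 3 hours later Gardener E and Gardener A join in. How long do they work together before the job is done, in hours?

1 hour

In the first 3 hours Gardener F alone does 3/5 of the job, leaving 2/5.
Once everyone is working, combined rate: 1/5 + 1/6 + 1/30 = (6 + 5 + 1)/30 = 12/30 = 2/5 per hour.
Remaining 2/5 at 2/5 per hour takes 1 hour.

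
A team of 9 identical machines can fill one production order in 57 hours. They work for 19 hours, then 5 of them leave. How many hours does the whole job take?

One machine does 1/513 of the job per hour.
After 19 hours with 9 machines, 1/3 is done (2/3 left).
With 4 machines the rate is 4/513, so the rest takes 2/3 ÷ 4/513 = 171/2 hours.
Total = 19 + 171/2 = 209/2 hours.

209/2 hours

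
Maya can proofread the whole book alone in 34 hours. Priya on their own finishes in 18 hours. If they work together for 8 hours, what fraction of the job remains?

49/153

Combined rate: 1/34 + 1/18 = (9 + 17)/306 = 26/306 = 13/153 per hour.
In 8 hours they complete 8·13/153 = 104/153 of the job.
So 49/153 remains.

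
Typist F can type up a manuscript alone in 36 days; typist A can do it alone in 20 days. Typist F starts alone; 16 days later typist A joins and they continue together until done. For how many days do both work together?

50/7 days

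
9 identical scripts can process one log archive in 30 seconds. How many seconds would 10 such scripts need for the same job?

27 seconds

Total work is 9·30 = 270 script-seconds.
With 10 scripts: 270/10 = 27 seconds.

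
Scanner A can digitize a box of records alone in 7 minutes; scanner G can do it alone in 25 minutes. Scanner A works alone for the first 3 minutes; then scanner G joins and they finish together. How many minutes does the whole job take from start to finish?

49/8 minutes

In 3 minutes scanner A does 3/7 of the job, leaving 4/7.
Scanner A and scanner G together work at 32/175 per minute, so finishing takes 4/7 ÷ 32/175 = 25/8 minutes.
Total time = 3 + 25/8 = 49/8 minutes.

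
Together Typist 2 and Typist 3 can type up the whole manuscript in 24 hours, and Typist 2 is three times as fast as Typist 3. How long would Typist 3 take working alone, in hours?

96 hours

Let Typist 3's rate be r; then Typist 2's rate is 3r, so together (3 + 1)r = 4r = 1/24.
Thus r = 1/96 per hour.
Typist 3 alone: 96 hours; Typist 2 alone: 32 hours.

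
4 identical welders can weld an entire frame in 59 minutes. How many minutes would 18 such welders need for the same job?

118/9 minutes

Total work is 4·59 = 236 welder-minutes.
With 18 welders: 236/18 = 118/9 minutes.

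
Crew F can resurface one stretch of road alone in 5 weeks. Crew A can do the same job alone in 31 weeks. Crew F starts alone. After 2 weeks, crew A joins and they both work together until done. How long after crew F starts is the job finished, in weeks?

55/12 weeks

In the first 2 weeks crew F alone does 2/5 of the job, leaving 3/5.
Once everyone is working, combined rate: 1/5 + 1/31 = (31 + 5)/155 = 36/155 per week.
Remaining 3/5 at 36/155 per week takes 31/12 weeks.
Total from the start = 2 + 31/12 = 55/12 weeks.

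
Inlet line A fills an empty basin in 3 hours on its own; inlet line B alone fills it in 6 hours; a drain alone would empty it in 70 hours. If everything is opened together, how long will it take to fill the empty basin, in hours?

Net rate = 1/3 + 1/6 − 1/70 = (70 + 35 − 3)/210 = 102/210 = 17/35 per hour.
Filling time = 1 ÷ (17/35) = 35/17 hours.

35/17 hours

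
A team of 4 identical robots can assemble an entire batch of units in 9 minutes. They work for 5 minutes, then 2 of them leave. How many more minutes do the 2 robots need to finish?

8 minutes

One robot does 1/36 of the job per minute.
After 5 minutes with 4 robots, 5/9 is done (4/9 left).
With 2 robots the rate is 2/36 = 1/18, so the rest takes 4/9 ÷ 1/18 = 8 minutes.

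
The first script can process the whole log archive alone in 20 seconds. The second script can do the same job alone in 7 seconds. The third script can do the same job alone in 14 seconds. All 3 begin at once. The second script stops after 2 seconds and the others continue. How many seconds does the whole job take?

100/17 seconds

In the first 2 seconds the combined rate is 37/140, so 37/70 of the job is done, leaving 33/70.
After the second script leaves the rate is 17/140 per second; the remaining 33/70 takes 66/17 seconds.
Total = 2 + 66/17 = 100/17 seconds.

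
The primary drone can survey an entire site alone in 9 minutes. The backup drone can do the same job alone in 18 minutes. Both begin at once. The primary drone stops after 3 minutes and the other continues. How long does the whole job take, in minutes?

12 minutes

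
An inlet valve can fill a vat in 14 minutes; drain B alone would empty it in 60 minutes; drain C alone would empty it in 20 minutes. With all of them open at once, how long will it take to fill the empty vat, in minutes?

210 minutes

Net rate = 1/14 − 1/60 − 1/20 = (30 − 7 − 21)/420 = 2/420 = 1/210 per minute.
Filling time = 1 ÷ (1/210) = 210 minutes.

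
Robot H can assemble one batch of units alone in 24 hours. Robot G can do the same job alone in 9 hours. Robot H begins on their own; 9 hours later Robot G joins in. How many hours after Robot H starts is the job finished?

144/11 hours

In the first 9 hours Robot H alone does 9/24 = 3/8 of the job, leaving 5/8.
Once everyone is working, combined rate: 1/24 + 1/9 = (3 + 8)/72 = 11/72 per hour.
Remaining 5/8 at 11/72 per hour takes 45/11 hours.
Total from the start = 9 + 45/11 = 144/11 hours.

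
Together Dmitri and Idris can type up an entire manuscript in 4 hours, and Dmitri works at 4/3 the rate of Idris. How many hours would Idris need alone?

28/3 hours

Let Idris's rate be r; then Dmitri's rate is (4/3)r, so together (4/3 + 1)r = (7/3)r = 1/4.
Thus r = 3/28 per hour.
Idris alone: 28/3 hours; Dmitri alone: 7 hours.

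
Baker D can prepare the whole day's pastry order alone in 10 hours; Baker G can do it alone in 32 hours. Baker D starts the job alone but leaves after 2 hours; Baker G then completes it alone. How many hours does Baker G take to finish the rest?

128/5 hours

In 2 hours Baker D does 2/10 = 1/5 of the job, leaving 4/5.
Baker G works at 1/32 per hour, so finishing takes 4/5 ÷ 1/32 = 128/5 hours.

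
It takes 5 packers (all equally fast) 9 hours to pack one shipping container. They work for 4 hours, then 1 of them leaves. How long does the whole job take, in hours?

One packer does 1/45 of the job per hour.
After 4 hours with 5 packers, 4/9 is done (5/9 left).
With 4 packers the rate is 4/45, so the rest takes 5/9 ÷ 4/45 = 25/4 hours.
Total = 4 + 25/4 = 41/4 hours.

41/4 hours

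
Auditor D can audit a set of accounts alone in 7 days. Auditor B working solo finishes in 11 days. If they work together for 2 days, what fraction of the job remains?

Combined rate: 1/7 + 1/11 = (11 + 7)/77 = 18/77 per day.
In 2 days they complete 2·18/77 = 36/77 of the job.
So 41/77 remains.

41/77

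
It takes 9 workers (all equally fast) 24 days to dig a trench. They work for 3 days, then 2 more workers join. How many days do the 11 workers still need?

One worker does 1/216 of the job per day.
After 3 days with 9 workers, 1/8 is done (7/8 left).
With 11 workers the rate is 11/216, so the rest takes 7/8 ÷ 11/216 = 189/11 days.

189/11 days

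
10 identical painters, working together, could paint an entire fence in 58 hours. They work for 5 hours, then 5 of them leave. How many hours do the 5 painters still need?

One painter does 1/580 of the job per hour.
After 5 hours with 10 painters, 5/58 is done (53/58 left).
With 5 painters the rate is 5/580 = 1/116, so the rest takes 53/58 ÷ 1/116 = 106 hours.

106 hours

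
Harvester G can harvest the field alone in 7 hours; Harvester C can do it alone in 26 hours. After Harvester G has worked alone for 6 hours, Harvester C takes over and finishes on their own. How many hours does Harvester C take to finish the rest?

26/7 hours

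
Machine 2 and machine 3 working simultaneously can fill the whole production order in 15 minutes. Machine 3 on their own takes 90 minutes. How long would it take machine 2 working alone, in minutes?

18 minutes

Combined rate is 1/15 per minute.
Known contribution: 1/90 per minute.
So machine 2's rate is 1/15 − 1/90 = 1/18, meaning 18 minutes alone.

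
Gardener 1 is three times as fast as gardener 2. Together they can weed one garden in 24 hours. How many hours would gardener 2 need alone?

96 hours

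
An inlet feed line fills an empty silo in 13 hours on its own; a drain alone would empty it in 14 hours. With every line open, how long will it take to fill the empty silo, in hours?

Net rate = 1/13 − 1/14 = (14 − 13)/182 = 1/182 per hour.
Filling time = 1 ÷ (1/182) = 182 hours.

182 hours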